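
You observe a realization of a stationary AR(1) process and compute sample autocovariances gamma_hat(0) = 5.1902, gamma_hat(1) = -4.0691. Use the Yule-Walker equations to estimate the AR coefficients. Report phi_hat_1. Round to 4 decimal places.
\hat\phi_{1} = -0.7840

The Yule-Walker equations for an AR(p) process read, in matrix form,
  Gamma_p phi = r_p,   with   (Gamma_p)_{ij} = gamma(|i - j|),
                       (r_p)_i = gamma(i),   i,j = 1..p.
Substitute the sample gammas (Toeplitz matrix and right-hand side of size 1):
  Gamma_p = [[5.1902]]
  r_p     = [-4.0691]
With p = 1 this is the single equation gamma(0) phi_1 = gamma(1):
  phi_hat_1 = gamma(1) / gamma(0) = -4.0691 / 5.1902 = -0.7840.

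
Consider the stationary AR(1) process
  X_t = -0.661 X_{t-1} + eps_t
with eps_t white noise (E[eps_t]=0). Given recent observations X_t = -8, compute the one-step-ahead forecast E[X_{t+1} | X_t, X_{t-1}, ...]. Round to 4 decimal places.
E[X_{t+1} \mid \mathcal F_t] = 5.2880

For an AR(p) model X_t = c + sum_i phi_i X_{t-i} + eps_t, the
one-step-ahead conditional mean is
  E[X_{t+1} | X_t, ...] = c + sum_i phi_i X_{t+1-i}.
Substitute known values:
  E[X_{t+1} | ...] = (-0.661) * (-8)
                   = 5.2880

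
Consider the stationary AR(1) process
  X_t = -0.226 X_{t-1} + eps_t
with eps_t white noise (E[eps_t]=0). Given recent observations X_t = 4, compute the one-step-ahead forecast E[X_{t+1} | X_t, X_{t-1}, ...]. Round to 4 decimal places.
E[X_{t+1} \mid \mathcal F_t] = -0.9040

For an AR(p) model X_t = c + sum_i phi_i X_{t-i} + eps_t, the
one-step-ahead conditional mean is
  E[X_{t+1} | X_t, ...] = c + sum_i phi_i X_{t+1-i}.
Substitute known values:
  E[X_{t+1} | ...] = (-0.226) * (4)
                   = -0.9040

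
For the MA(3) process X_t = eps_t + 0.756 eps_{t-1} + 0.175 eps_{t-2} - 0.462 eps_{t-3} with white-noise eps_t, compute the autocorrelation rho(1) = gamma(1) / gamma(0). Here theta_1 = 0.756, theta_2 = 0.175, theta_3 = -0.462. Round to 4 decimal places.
\rho(1) = 0.4447

For an MA(q) process with theta_0 = 1, the autocovariance is
  gamma(k) = sigma^2 * sum_{i=0..q-k} theta_i * theta_{i+k},
and rho(k) = gamma(k) / gamma(0). Sigma^2 cancels.
  numerator   = (1)*(0.756) + (0.756)*(0.175) + (0.175)*(-0.462) = 0.80745.
  denominator = (1)^2 + (0.756)^2 + (0.175)^2 + (-0.462)^2 = 1.815605.
  rho(1) = 0.80745 / 1.815605 = 0.4447.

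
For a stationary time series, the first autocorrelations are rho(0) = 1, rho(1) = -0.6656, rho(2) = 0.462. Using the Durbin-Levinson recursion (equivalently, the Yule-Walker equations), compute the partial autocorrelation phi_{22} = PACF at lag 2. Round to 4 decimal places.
\phi_{22} = 0.0341

The PACF at lag k is phi_{kk}, the last component of the solution
to the Yule-Walker system G_k phi = r_k where
  (G_k)_{ij} = rho(|i - j|), (r_k)_i = rho(i), i,j = 1..k.
Equivalently, Durbin-Levinson gives phi_{kk} iteratively:
  phi_{11} = rho(1)
  phi_{kk} = [rho(k) - sum_{j=1..k-1} phi_{k-1,j} rho(k-j)]
            / [1 - sum_{j=1..k-1} phi_{k-1,j} rho(j)],
  phi_{k,j} = phi_{k-1,j} - phi_{kk} phi_{k-1,k-j},  j = 1..k-1.
Step k = 1:
  phi_11 = rho(1) = -0.6656.
Step k = 2:
  phi_22 = [rho(2) - phi_11 rho(1)] / [1 - phi_11 rho(1)] = [0.462 - (-0.6656)(-0.6656)] / [1 - (-0.6656)(-0.6656)]
         = 0.01897664 / 0.55697664 = 0.0341.
Therefore phi_{22} = 0.0341.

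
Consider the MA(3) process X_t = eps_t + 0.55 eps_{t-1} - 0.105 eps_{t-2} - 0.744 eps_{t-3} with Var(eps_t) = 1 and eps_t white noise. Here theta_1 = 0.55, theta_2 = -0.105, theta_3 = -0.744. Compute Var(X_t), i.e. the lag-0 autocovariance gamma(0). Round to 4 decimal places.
\gamma(0) = 1.8671

For an MA(q) process X_t = eps_t + sum_i theta_i eps_{t-i} with
Var(eps_t) = sigma^2, the variance is
  gamma(0) = sigma^2 * (1 + sum_i theta_i^2).
  sum_i theta_i^2 = (0.55)^2 + (-0.105)^2 + (-0.744)^2 = 0.3025 + 0.011025 + 0.553536 = 0.867061.
  gamma(0) = 1 * (1 + 0.867061) = 1 * 1.867061 = 1.867061, which rounds to 1.8671.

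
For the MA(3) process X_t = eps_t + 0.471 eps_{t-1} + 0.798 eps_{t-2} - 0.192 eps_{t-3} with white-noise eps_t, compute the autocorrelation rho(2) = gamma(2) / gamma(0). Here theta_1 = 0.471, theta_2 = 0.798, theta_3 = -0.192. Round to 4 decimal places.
\rho(2) = 0.3733

For an MA(q) process with theta_0 = 1, the autocovariance is
  gamma(k) = sigma^2 * sum_{i=0..q-k} theta_i * theta_{i+k},
and rho(k) = gamma(k) / gamma(0). Sigma^2 cancels.
  numerator   = (1)*(0.798) + (0.471)*(-0.192) = 0.707568.
  denominator = (1)^2 + (0.471)^2 + (0.798)^2 + (-0.192)^2 = 1.895509.
  rho(2) = 0.707568 / 1.895509 = 0.3733.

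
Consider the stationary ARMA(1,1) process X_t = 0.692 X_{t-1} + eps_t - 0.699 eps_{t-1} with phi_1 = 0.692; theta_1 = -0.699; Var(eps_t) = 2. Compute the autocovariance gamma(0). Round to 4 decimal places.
\gamma(0) = 2.0002

Multiply the model equation by X_{t-k} and take expectations. With theta_0 = psi_0 = 1 and psi_j the MA(infinity) weights, this gives
  gamma(k) - sum_i phi_i gamma(k-i) = c_k,
  c_k = sigma^2 * sum_{j=k..q} theta_j psi_{j-k}   (c_k = 0 for k > q),
using gamma(-m) = gamma(m).
psi-weights needed (psi_j = theta_j + sum_i phi_i psi_{j-i}):
  psi_1 = theta_1 + phi_1 = -0.699 + (0.692) = -0.007
Right-hand sides:
  c_0 = sigma^2 (1 + theta_1 psi_1) = 2 * (1 + (-0.699)(-0.007)) = 2 * 1.004893 = 2.009786
  c_1 = sigma^2 theta_1 = 2 * (-0.699) = -1.398
  c_2 = 0
Equations for k = 0 and k = 1 (AR order 1):
  gamma(0) = phi_1 gamma(1) + c_0
  gamma(1) = phi_1 gamma(0) + c_1
Substituting the second into the first: gamma(0) (1 - phi_1^2) = c_0 + phi_1 c_1, so
  gamma(0) = (c_0 + phi_1 c_1) / (1 - phi_1^2) = (2.009786 + (0.692)(-1.398)) / (1 - (0.692)^2) = 1.04237 / 0.521136 = 2.000188.
Therefore gamma(0) = 2.0002 (to 4 decimal places).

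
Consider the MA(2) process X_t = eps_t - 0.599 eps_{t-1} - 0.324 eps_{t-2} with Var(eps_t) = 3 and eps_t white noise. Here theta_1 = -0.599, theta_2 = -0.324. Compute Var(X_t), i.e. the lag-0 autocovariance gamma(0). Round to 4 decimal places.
\gamma(0) = 4.3913

For an MA(q) process X_t = eps_t + sum_i theta_i eps_{t-i} with
Var(eps_t) = sigma^2, the variance is
  gamma(0) = sigma^2 * (1 + sum_i theta_i^2).
  sum_i theta_i^2 = (-0.599)^2 + (-0.324)^2 = 0.358801 + 0.104976 = 0.463777.
  gamma(0) = 3 * (1 + 0.463777) = 3 * 1.463777 = 4.391331, which rounds to 4.3913.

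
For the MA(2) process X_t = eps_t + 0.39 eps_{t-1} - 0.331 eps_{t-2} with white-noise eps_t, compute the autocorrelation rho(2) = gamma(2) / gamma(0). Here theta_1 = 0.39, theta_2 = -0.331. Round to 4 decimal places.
\rho(2) = -0.2624

For an MA(q) process with theta_0 = 1, the autocovariance is
  gamma(k) = sigma^2 * sum_{i=0..q-k} theta_i * theta_{i+k},
and rho(k) = gamma(k) / gamma(0). Sigma^2 cancels.
  numerator   = (1)*(-0.331) = -0.331.
  denominator = (1)^2 + (0.39)^2 + (-0.331)^2 = 1.261661.
  rho(2) = -0.331 / 1.261661 = -0.2624.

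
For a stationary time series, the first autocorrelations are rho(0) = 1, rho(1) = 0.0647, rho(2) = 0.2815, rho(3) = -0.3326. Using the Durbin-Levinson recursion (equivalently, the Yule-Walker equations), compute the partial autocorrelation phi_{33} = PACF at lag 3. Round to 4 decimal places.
\phi_{33} = -0.3960

The PACF at lag k is phi_{kk}, the last component of the solution
to the Yule-Walker system G_k phi = r_k where
  (G_k)_{ij} = rho(|i - j|), (r_k)_i = rho(i), i,j = 1..k.
Equivalently, Durbin-Levinson gives phi_{kk} iteratively:
  phi_{11} = rho(1)
  phi_{kk} = [rho(k) - sum_{j=1..k-1} phi_{k-1,j} rho(k-j)]
            / [1 - sum_{j=1..k-1} phi_{k-1,j} rho(j)],
  phi_{k,j} = phi_{k-1,j} - phi_{kk} phi_{k-1,k-j},  j = 1..k-1.
Step k = 1:
  phi_11 = rho(1) = 0.0647.
Step k = 2:
  phi_22 = [rho(2) - phi_11 rho(1)] / [1 - phi_11 rho(1)] = [0.2815 - (0.0647)(0.0647)] / [1 - (0.0647)(0.0647)]
         = 0.27731391 / 0.99581391 = 0.27848.
  Update: phi_21 = phi_11 - phi_22 phi_11 = 0.0647 - (0.27848)(0.0647) = 0.046682.
Step k = 3:
  phi_33 = [rho(3) - phi_21 rho(2) - phi_22 rho(1)] / [1 - phi_21 rho(1) - phi_22 rho(2)]
    numerator   = -0.3326 - (0.046682)(0.2815) - (0.27848)(0.0647) = -0.36375872
    denominator = 1 - (0.046682)(0.0647) - (0.27848)(0.2815) = 0.91858763
  phi_33 = -0.36375872 / 0.91858763 = -0.396.
Therefore phi_{33} = -0.3960.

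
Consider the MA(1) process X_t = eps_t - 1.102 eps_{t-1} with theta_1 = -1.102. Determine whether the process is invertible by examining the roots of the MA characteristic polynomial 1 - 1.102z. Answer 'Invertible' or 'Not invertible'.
\text{Not invertible}

The MA(q) characteristic polynomial is P(z) = 1 - 1.102z.
Invertibility requires all roots to lie outside the unit circle, i.e. |z| > 1 for every root.
This is linear in z: 1 + (-1.102) z = 0  =>  z = -1/(-1.102) = 0.907441,  |z| = 0.907441.
Moduli of all roots: 0.9074.
All moduli strictly greater than 1? No.
Verdict: Not invertible.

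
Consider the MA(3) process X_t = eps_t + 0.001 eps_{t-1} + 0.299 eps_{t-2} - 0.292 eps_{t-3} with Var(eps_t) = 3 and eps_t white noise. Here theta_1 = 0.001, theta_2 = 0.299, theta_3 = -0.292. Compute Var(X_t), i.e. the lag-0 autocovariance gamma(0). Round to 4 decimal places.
\gamma(0) = 3.5240

For an MA(q) process X_t = eps_t + sum_i theta_i eps_{t-i} with
Var(eps_t) = sigma^2, the variance is
  gamma(0) = sigma^2 * (1 + sum_i theta_i^2).
  sum_i theta_i^2 = (0.001)^2 + (0.299)^2 + (-0.292)^2 = 0.000001 + 0.089401 + 0.085264 = 0.174666.
  gamma(0) = 3 * (1 + 0.174666) = 3 * 1.174666 = 3.523998, which rounds to 3.5240.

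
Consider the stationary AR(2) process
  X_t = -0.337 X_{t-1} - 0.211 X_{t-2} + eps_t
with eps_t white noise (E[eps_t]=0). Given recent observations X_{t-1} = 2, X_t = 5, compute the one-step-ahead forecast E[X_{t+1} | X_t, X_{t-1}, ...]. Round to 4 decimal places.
E[X_{t+1} \mid \mathcal F_t] = -2.1070

For an AR(p) model X_t = c + sum_i phi_i X_{t-i} + eps_t, the
one-step-ahead conditional mean is
  E[X_{t+1} | X_t, ...] = c + sum_i phi_i X_{t+1-i}.
Substitute known values:
  E[X_{t+1} | ...] = (-0.337) * (5) + (-0.211) * (2)
                   = -2.1070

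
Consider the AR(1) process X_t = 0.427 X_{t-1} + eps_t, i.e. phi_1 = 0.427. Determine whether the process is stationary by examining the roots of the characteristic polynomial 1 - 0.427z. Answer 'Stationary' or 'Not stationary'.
\text{Stationary}

The AR(p) characteristic polynomial is P(z) = 1 - 0.427z.
Stationarity requires all roots to lie outside the unit circle, i.e. |z| > 1 for every root.
This is linear in z: 1 + (-0.427) z = 0  =>  z = -1/(-0.427) = 2.34192,  |z| = 2.34192.
Moduli of all roots: 2.3419.
All moduli strictly greater than 1? Yes.
Verdict: Stationary.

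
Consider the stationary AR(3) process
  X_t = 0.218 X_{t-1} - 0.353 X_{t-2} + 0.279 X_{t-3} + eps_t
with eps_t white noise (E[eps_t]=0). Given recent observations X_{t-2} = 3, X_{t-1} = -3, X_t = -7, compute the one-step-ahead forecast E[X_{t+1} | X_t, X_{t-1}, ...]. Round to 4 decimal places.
E[X_{t+1} \mid \mathcal F_t] = 0.3700

For an AR(p) model X_t = c + sum_i phi_i X_{t-i} + eps_t, the
one-step-ahead conditional mean is
  E[X_{t+1} | X_t, ...] = c + sum_i phi_i X_{t+1-i}.
Substitute known values:
  E[X_{t+1} | ...] = (0.218) * (-7) + (-0.353) * (-3) + (0.279) * (3)
                   = 0.3700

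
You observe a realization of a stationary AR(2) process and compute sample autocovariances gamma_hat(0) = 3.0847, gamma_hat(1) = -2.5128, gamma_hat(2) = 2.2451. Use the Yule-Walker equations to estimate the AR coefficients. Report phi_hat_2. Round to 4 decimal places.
\hat\phi_{2} = 0.1910

The Yule-Walker equations for an AR(p) process read, in matrix form,
  Gamma_p phi = r_p,   with   (Gamma_p)_{ij} = gamma(|i - j|),
                       (r_p)_i = gamma(i),   i,j = 1..p.
Substitute the sample gammas (Toeplitz matrix and right-hand side of size 2):
  Gamma_p = [[3.0847, -2.5128], [-2.5128, 3.0847]]
  r_p     = [-2.5128, 2.2451]
Written out:
  3.0847 phi_1 - 2.5128 phi_2 = -2.5128
  -2.5128 phi_1 + 3.0847 phi_2 = 2.2451
Solve by Cramer's rule:
  det = gamma(0)^2 - gamma(1)^2 = (3.0847)^2 - (-2.5128)^2 = 9.51537409 - 6.31416384 = 3.20121025
  phi_hat_1 = [gamma(1) gamma(0) - gamma(1) gamma(2)] / det = [(-2.5128)(3.0847) - (-2.5128)(2.2451)] / 3.20121025 = -2.10974688 / 3.20121025 = -0.659
  phi_hat_2 = [gamma(0) gamma(2) - gamma(1)^2] / det = [(3.0847)(2.2451) - (-2.5128)^2] / 3.20121025 = 0.61129613 / 3.20121025 = 0.191
So phi_hat = [-0.6590, 0.1910].
Therefore phi_hat_2 = 0.1910.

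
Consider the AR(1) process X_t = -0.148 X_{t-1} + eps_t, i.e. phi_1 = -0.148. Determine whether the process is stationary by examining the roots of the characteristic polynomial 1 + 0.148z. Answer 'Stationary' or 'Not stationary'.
\text{Stationary}

The AR(p) characteristic polynomial is P(z) = 1 + 0.148z.
Stationarity requires all roots to lie outside the unit circle, i.e. |z| > 1 for every root.
This is linear in z: 1 + (0.148) z = 0  =>  z = -1/(0.148) = -6.756757,  |z| = 6.756757.
Moduli of all roots: 6.7568.
All moduli strictly greater than 1? Yes.
Verdict: Stationary.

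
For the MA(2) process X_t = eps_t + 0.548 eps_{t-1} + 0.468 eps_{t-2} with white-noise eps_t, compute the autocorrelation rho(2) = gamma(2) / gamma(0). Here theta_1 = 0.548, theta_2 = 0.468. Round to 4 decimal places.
\rho(2) = 0.3080

For an MA(q) process with theta_0 = 1, the autocovariance is
  gamma(k) = sigma^2 * sum_{i=0..q-k} theta_i * theta_{i+k},
and rho(k) = gamma(k) / gamma(0). Sigma^2 cancels.
  numerator   = (1)*(0.468) = 0.468.
  denominator = (1)^2 + (0.548)^2 + (0.468)^2 = 1.519328.
  rho(2) = 0.468 / 1.519328 = 0.3080.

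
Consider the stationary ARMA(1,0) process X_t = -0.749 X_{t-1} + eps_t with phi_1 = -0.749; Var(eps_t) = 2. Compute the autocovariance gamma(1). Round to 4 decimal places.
\gamma(1) = -3.4123

Multiply the model equation by X_{t-k} and take expectations. With theta_0 = psi_0 = 1 and psi_j the MA(infinity) weights, this gives
  gamma(k) - sum_i phi_i gamma(k-i) = c_k,
  c_k = sigma^2 * sum_{j=k..q} theta_j psi_{j-k}   (c_k = 0 for k > q),
using gamma(-m) = gamma(m).
Pure AR (q = 0): c_0 = sigma^2 = 2, c_k = 0 for k >= 1.
Equations for k = 0 and k = 1 (AR order 1):
  gamma(0) = phi_1 gamma(1) + c_0
  gamma(1) = phi_1 gamma(0) + c_1
Substituting the second into the first: gamma(0) (1 - phi_1^2) = c_0 + phi_1 c_1, so
  gamma(0) = c_0 / (1 - phi_1^2) = 2 / (1 - (-0.749)^2) = 2 / 0.438999 = 4.555819.
  gamma(1) = phi_1 gamma(0) = (-0.749)(4.555819) = -3.412308.
Therefore gamma(1) = -3.4123 (to 4 decimal places).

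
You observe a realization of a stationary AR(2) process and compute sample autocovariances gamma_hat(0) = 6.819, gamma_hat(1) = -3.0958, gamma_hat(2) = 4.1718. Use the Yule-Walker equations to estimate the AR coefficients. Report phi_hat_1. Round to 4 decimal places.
\hat\phi_{1} = -0.2220

The Yule-Walker equations for an AR(p) process read, in matrix form,
  Gamma_p phi = r_p,   with   (Gamma_p)_{ij} = gamma(|i - j|),
                       (r_p)_i = gamma(i),   i,j = 1..p.
Substitute the sample gammas (Toeplitz matrix and right-hand side of size 2):
  Gamma_p = [[6.819, -3.0958], [-3.0958, 6.819]]
  r_p     = [-3.0958, 4.1718]
Written out:
  6.819 phi_1 - 3.0958 phi_2 = -3.0958
  -3.0958 phi_1 + 6.819 phi_2 = 4.1718
Solve by Cramer's rule:
  det = gamma(0)^2 - gamma(1)^2 = (6.819)^2 - (-3.0958)^2 = 46.498761 - 9.58397764 = 36.91478336
  phi_hat_1 = [gamma(1) gamma(0) - gamma(1) gamma(2)] / det = [(-3.0958)(6.819) - (-3.0958)(4.1718)] / 36.91478336 = -8.19520176 / 36.91478336 = -0.222
  phi_hat_2 = [gamma(0) gamma(2) - gamma(1)^2] / det = [(6.819)(4.1718) - (-3.0958)^2] / 36.91478336 = 18.86352656 / 36.91478336 = 0.511
So phi_hat = [-0.2220, 0.5110].
Therefore phi_hat_1 = -0.2220.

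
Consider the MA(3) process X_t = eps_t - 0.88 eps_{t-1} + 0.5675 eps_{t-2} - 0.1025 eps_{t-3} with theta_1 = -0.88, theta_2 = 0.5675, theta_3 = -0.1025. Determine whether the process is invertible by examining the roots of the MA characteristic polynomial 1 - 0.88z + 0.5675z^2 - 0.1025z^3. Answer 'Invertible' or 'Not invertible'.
\text{Invertible}

The MA(q) characteristic polynomial is P(z) = 1 - 0.88z + 0.5675z^2 - 0.1025z^3.
Invertibility requires all roots to lie outside the unit circle, i.e. |z| > 1 for every root.
Degree 3: look for a simple real root z0 first, then factor out (1 - z/z0) and solve the remaining quadratic.
Testing z0 = 4: P(4) = 1 + (-0.88)(4) + (0.5675)(4)^2 + (-0.1025)(4)^3
  = 1 + (-3.52) + (9.08) + (-6.56) = 0.  So z_0 = 4 is a root, |z_0| = 4.
Divide out the factor (1 - 0.25 z) = (1 - z/z0) (since 1/z0 = 0.25):
  P(z) = (1 - 0.25 z)(1 + (-0.63) z + (0.41) z^2)
  [check: z-coef -0.63 - (0.25) = -0.88; z^2-coef 0.41 - (0.25)(-0.63) = 0.5675; z^3-coef -(0.25)(0.41) = -0.1025.]
Remaining roots from the quadratic factor 1 + (-0.63) z + (0.41) z^2:
  Set 1 + (-0.63) z + (0.41) z^2 = 0, i.e. a z^2 + b z + c = 0 with a = 0.41, b = -0.63, c = 1.
  Discriminant D = b^2 - 4ac = (-0.63)^2 - 4*(0.41)*1 = 0.3969 - (1.64) = -1.2431.
  D < 0, so the roots are the complex-conjugate pair z = (-b +/- i sqrt(-D)) / (2a) = 0.7683 +/- 1.3597i.
  For a conjugate pair |z|^2 = z * conj(z) = (product of roots) = c/a = 1/(0.41) = 2.439024, so |z| = sqrt(2.439024) = 1.5617 for both roots.
Moduli of all roots: 4.0000, 1.5617, 1.5617.
All moduli strictly greater than 1? Yes.
Verdict: Invertible.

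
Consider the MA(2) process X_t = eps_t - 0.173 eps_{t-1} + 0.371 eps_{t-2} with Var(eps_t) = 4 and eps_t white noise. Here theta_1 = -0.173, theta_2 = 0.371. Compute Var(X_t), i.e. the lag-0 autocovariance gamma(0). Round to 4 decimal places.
\gamma(0) = 4.6703

For an MA(q) process X_t = eps_t + sum_i theta_i eps_{t-i} with
Var(eps_t) = sigma^2, the variance is
  gamma(0) = sigma^2 * (1 + sum_i theta_i^2).
  sum_i theta_i^2 = (-0.173)^2 + (0.371)^2 = 0.029929 + 0.137641 = 0.16757.
  gamma(0) = 4 * (1 + 0.16757) = 4 * 1.16757 = 4.67028, which rounds to 4.6703.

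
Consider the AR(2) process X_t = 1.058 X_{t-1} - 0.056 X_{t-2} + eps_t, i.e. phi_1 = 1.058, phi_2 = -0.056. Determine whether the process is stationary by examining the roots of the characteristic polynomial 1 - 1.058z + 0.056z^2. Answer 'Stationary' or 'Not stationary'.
\text{Not stationary}

The AR(p) characteristic polynomial is P(z) = 1 - 1.058z + 0.056z^2.
Stationarity requires all roots to lie outside the unit circle, i.e. |z| > 1 for every root.
Set 1 + (-1.058) z + (0.056) z^2 = 0, i.e. a z^2 + b z + c = 0 with a = 0.056, b = -1.058, c = 1.
Discriminant D = b^2 - 4ac = (-1.058)^2 - 4*(0.056)*1 = 1.119364 - (0.224) = 0.895364.
D >= 0, so the roots are real: z = (-b +/- sqrt(D)) / (2a) = (1.058 +/- 0.946237) / (0.112).
  z_1 = (1.058 + 0.946237) / (0.112) = 17.895,   |z_1| = 17.895.
  z_2 = (1.058 - 0.946237) / (0.112) = 0.9979,   |z_2| = 0.9979.
Moduli of all roots: 17.8950, 0.9979.
All moduli strictly greater than 1? No.
Verdict: Not stationary.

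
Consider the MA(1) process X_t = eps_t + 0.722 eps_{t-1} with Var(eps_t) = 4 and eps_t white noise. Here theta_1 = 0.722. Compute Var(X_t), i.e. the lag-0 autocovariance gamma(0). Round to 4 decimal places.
\gamma(0) = 6.0851

For an MA(q) process X_t = eps_t + sum_i theta_i eps_{t-i} with
Var(eps_t) = sigma^2, the variance is
  gamma(0) = sigma^2 * (1 + sum_i theta_i^2).
  sum_i theta_i^2 = (0.722)^2 = 0.521284.
  gamma(0) = 4 * (1 + 0.521284) = 4 * 1.521284 = 6.085136, which rounds to 6.0851.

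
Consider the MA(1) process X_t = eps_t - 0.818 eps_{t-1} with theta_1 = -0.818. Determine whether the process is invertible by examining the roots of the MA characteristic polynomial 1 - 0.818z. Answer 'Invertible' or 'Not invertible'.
\text{Invertible}

The MA(q) characteristic polynomial is P(z) = 1 - 0.818z.
Invertibility requires all roots to lie outside the unit circle, i.e. |z| > 1 for every root.
This is linear in z: 1 + (-0.818) z = 0  =>  z = -1/(-0.818) = 1.222494,  |z| = 1.222494.
Moduli of all roots: 1.2225.
All moduli strictly greater than 1? Yes.
Verdict: Invertible.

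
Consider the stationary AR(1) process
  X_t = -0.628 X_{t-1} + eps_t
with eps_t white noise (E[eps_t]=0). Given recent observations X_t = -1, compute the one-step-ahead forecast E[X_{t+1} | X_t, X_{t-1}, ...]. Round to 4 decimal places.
E[X_{t+1} \mid \mathcal F_t] = 0.6280

For an AR(p) model X_t = c + sum_i phi_i X_{t-i} + eps_t, the
one-step-ahead conditional mean is
  E[X_{t+1} | X_t, ...] = c + sum_i phi_i X_{t+1-i}.
Substitute known values:
  E[X_{t+1} | ...] = (-0.628) * (-1)
                   = 0.6280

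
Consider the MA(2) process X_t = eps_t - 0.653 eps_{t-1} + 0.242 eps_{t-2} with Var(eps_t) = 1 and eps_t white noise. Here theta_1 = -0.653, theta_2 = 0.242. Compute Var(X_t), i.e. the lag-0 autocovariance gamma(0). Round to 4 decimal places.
\gamma(0) = 1.4850

For an MA(q) process X_t = eps_t + sum_i theta_i eps_{t-i} with
Var(eps_t) = sigma^2, the variance is
  gamma(0) = sigma^2 * (1 + sum_i theta_i^2).
  sum_i theta_i^2 = (-0.653)^2 + (0.242)^2 = 0.426409 + 0.058564 = 0.484973.
  gamma(0) = 1 * (1 + 0.484973) = 1 * 1.484973 = 1.484973, which rounds to 1.4850.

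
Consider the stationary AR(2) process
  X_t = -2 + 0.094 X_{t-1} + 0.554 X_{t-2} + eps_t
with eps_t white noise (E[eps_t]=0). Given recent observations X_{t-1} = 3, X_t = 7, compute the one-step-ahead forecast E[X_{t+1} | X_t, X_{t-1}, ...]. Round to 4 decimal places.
E[X_{t+1} \mid \mathcal F_t] = 0.3200

For an AR(p) model X_t = c + sum_i phi_i X_{t-i} + eps_t, the
one-step-ahead conditional mean is
  E[X_{t+1} | X_t, ...] = c + sum_i phi_i X_{t+1-i}.
Substitute known values:
  E[X_{t+1} | ...] = -2 + (0.094) * (7) + (0.554) * (3)
                   = 0.3200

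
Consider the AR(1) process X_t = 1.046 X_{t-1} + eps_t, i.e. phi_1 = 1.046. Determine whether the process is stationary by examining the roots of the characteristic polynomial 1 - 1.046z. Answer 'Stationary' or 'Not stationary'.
\text{Not stationary}

The AR(p) characteristic polynomial is P(z) = 1 - 1.046z.
Stationarity requires all roots to lie outside the unit circle, i.e. |z| > 1 for every root.
This is linear in z: 1 + (-1.046) z = 0  =>  z = -1/(-1.046) = 0.956023,  |z| = 0.956023.
Moduli of all roots: 0.9560.
All moduli strictly greater than 1? No.
Verdict: Not stationary.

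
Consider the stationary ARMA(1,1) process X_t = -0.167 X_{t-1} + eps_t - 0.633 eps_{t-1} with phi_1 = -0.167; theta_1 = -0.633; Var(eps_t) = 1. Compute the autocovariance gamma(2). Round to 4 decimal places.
\gamma(2) = 0.1520

Multiply the model equation by X_{t-k} and take expectations. With theta_0 = psi_0 = 1 and psi_j the MA(infinity) weights, this gives
  gamma(k) - sum_i phi_i gamma(k-i) = c_k,
  c_k = sigma^2 * sum_{j=k..q} theta_j psi_{j-k}   (c_k = 0 for k > q),
using gamma(-m) = gamma(m).
psi-weights needed (psi_j = theta_j + sum_i phi_i psi_{j-i}):
  psi_1 = theta_1 + phi_1 = -0.633 + (-0.167) = -0.8
Right-hand sides:
  c_0 = sigma^2 (1 + theta_1 psi_1) = 1 * (1 + (-0.633)(-0.8)) = 1 * 1.5064 = 1.5064
  c_1 = sigma^2 theta_1 = 1 * (-0.633) = -0.633
  c_2 = 0
Equations for k = 0 and k = 1 (AR order 1):
  gamma(0) = phi_1 gamma(1) + c_0
  gamma(1) = phi_1 gamma(0) + c_1
Substituting the second into the first: gamma(0) (1 - phi_1^2) = c_0 + phi_1 c_1, so
  gamma(0) = (c_0 + phi_1 c_1) / (1 - phi_1^2) = (1.5064 + (-0.167)(-0.633)) / (1 - (-0.167)^2) = 1.612111 / 0.972111 = 1.658361.
  gamma(1) = phi_1 gamma(0) + c_1 = (-0.167)(1.658361) + (-0.633) = -0.909946.
For k = 2 (> q): gamma(2) = phi_1 gamma(1) = (-0.167)(-0.909946) = 0.151961.
Therefore gamma(2) = 0.1520 (to 4 decimal places).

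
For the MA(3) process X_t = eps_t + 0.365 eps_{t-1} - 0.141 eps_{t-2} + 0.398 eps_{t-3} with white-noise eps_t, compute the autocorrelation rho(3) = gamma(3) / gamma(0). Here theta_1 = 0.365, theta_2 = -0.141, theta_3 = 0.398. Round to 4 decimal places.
\rho(3) = 0.3035

For an MA(q) process with theta_0 = 1, the autocovariance is
  gamma(k) = sigma^2 * sum_{i=0..q-k} theta_i * theta_{i+k},
and rho(k) = gamma(k) / gamma(0). Sigma^2 cancels.
  numerator   = (1)*(0.398) = 0.398.
  denominator = (1)^2 + (0.365)^2 + (-0.141)^2 + (0.398)^2 = 1.31151.
  rho(3) = 0.398 / 1.31151 = 0.3035.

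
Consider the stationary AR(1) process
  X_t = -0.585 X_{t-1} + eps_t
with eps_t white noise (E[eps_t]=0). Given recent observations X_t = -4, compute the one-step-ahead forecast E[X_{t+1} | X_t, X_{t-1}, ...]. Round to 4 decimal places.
E[X_{t+1} \mid \mathcal F_t] = 2.3400

For an AR(p) model X_t = c + sum_i phi_i X_{t-i} + eps_t, the
one-step-ahead conditional mean is
  E[X_{t+1} | X_t, ...] = c + sum_i phi_i X_{t+1-i}.
Substitute known values:
  E[X_{t+1} | ...] = (-0.585) * (-4)
                   = 2.3400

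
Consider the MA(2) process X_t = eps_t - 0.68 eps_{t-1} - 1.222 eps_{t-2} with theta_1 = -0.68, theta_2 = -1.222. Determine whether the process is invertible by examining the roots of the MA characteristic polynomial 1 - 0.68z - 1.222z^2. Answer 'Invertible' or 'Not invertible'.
\text{Not invertible}

The MA(q) characteristic polynomial is P(z) = 1 - 0.68z - 1.222z^2.
Invertibility requires all roots to lie outside the unit circle, i.e. |z| > 1 for every root.
Set 1 + (-0.68) z + (-1.222) z^2 = 0, i.e. a z^2 + b z + c = 0 with a = -1.222, b = -0.68, c = 1.
Discriminant D = b^2 - 4ac = (-0.68)^2 - 4*(-1.222)*1 = 0.4624 - (-4.888) = 5.3504.
D >= 0, so the roots are real: z = (-b +/- sqrt(D)) / (2a) = (0.68 +/- 2.313093) / (-2.444).
  z_1 = (0.68 + 2.313093) / (-2.444) = -1.2247,   |z_1| = 1.2247.
  z_2 = (0.68 - 2.313093) / (-2.444) = 0.6682,   |z_2| = 0.6682.
Moduli of all roots: 1.2247, 0.6682.
All moduli strictly greater than 1? No.
Verdict: Not invertible.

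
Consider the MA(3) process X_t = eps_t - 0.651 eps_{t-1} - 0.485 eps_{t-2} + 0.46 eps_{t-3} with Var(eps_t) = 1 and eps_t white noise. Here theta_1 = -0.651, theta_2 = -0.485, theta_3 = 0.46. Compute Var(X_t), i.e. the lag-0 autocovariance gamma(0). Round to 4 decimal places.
\gamma(0) = 1.8706

For an MA(q) process X_t = eps_t + sum_i theta_i eps_{t-i} with
Var(eps_t) = sigma^2, the variance is
  gamma(0) = sigma^2 * (1 + sum_i theta_i^2).
  sum_i theta_i^2 = (-0.651)^2 + (-0.485)^2 + (0.46)^2 = 0.423801 + 0.235225 + 0.2116 = 0.870626.
  gamma(0) = 1 * (1 + 0.870626) = 1 * 1.870626 = 1.870626, which rounds to 1.8706.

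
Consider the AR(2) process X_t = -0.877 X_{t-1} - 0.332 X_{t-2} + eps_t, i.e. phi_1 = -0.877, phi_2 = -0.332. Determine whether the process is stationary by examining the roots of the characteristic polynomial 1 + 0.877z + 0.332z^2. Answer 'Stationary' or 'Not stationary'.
\text{Stationary}

The AR(p) characteristic polynomial is P(z) = 1 + 0.877z + 0.332z^2.
Stationarity requires all roots to lie outside the unit circle, i.e. |z| > 1 for every root.
Set 1 + (0.877) z + (0.332) z^2 = 0, i.e. a z^2 + b z + c = 0 with a = 0.332, b = 0.877, c = 1.
Discriminant D = b^2 - 4ac = (0.877)^2 - 4*(0.332)*1 = 0.769129 - (1.328) = -0.558871.
D < 0, so the roots are the complex-conjugate pair z = (-b +/- i sqrt(-D)) / (2a) = -1.3208 +/- 1.1259i.
For a conjugate pair |z|^2 = z * conj(z) = (product of roots) = c/a = 1/(0.332) = 3.012048, so |z| = sqrt(3.012048) = 1.7355 for both roots.
Moduli of all roots: 1.7355, 1.7355.
All moduli strictly greater than 1? Yes.
Verdict: Stationary.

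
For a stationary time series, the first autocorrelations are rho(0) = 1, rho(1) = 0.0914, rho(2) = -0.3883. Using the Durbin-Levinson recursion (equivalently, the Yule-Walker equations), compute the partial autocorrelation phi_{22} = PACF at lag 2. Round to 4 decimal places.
\phi_{22} = -0.4000

The PACF at lag k is phi_{kk}, the last component of the solution
to the Yule-Walker system G_k phi = r_k where
  (G_k)_{ij} = rho(|i - j|), (r_k)_i = rho(i), i,j = 1..k.
Equivalently, Durbin-Levinson gives phi_{kk} iteratively:
  phi_{11} = rho(1)
  phi_{kk} = [rho(k) - sum_{j=1..k-1} phi_{k-1,j} rho(k-j)]
            / [1 - sum_{j=1..k-1} phi_{k-1,j} rho(j)],
  phi_{k,j} = phi_{k-1,j} - phi_{kk} phi_{k-1,k-j},  j = 1..k-1.
Step k = 1:
  phi_11 = rho(1) = 0.0914.
Step k = 2:
  phi_22 = [rho(2) - phi_11 rho(1)] / [1 - phi_11 rho(1)] = [-0.3883 - (0.0914)(0.0914)] / [1 - (0.0914)(0.0914)]
         = -0.39665396 / 0.99164604 = -0.4.
Therefore phi_{22} = -0.4000.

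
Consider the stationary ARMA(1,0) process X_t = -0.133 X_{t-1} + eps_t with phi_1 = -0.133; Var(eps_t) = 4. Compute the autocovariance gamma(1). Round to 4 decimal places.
\gamma(1) = -0.5416

Multiply the model equation by X_{t-k} and take expectations. With theta_0 = psi_0 = 1 and psi_j the MA(infinity) weights, this gives
  gamma(k) - sum_i phi_i gamma(k-i) = c_k,
  c_k = sigma^2 * sum_{j=k..q} theta_j psi_{j-k}   (c_k = 0 for k > q),
using gamma(-m) = gamma(m).
Pure AR (q = 0): c_0 = sigma^2 = 4, c_k = 0 for k >= 1.
Equations for k = 0 and k = 1 (AR order 1):
  gamma(0) = phi_1 gamma(1) + c_0
  gamma(1) = phi_1 gamma(0) + c_1
Substituting the second into the first: gamma(0) (1 - phi_1^2) = c_0 + phi_1 c_1, so
  gamma(0) = c_0 / (1 - phi_1^2) = 4 / (1 - (-0.133)^2) = 4 / 0.982311 = 4.07203.
  gamma(1) = phi_1 gamma(0) = (-0.133)(4.07203) = -0.54158.
Therefore gamma(1) = -0.5416 (to 4 decimal places).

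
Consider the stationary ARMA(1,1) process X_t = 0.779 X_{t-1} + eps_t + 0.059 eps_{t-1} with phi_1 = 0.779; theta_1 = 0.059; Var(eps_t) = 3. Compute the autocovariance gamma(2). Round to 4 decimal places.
\gamma(2) = 5.2101

Multiply the model equation by X_{t-k} and take expectations. With theta_0 = psi_0 = 1 and psi_j the MA(infinity) weights, this gives
  gamma(k) - sum_i phi_i gamma(k-i) = c_k,
  c_k = sigma^2 * sum_{j=k..q} theta_j psi_{j-k}   (c_k = 0 for k > q),
using gamma(-m) = gamma(m).
psi-weights needed (psi_j = theta_j + sum_i phi_i psi_{j-i}):
  psi_1 = theta_1 + phi_1 = 0.059 + (0.779) = 0.838
Right-hand sides:
  c_0 = sigma^2 (1 + theta_1 psi_1) = 3 * (1 + (0.059)(0.838)) = 3 * 1.049442 = 3.148326
  c_1 = sigma^2 theta_1 = 3 * (0.059) = 0.177
  c_2 = 0
Equations for k = 0 and k = 1 (AR order 1):
  gamma(0) = phi_1 gamma(1) + c_0
  gamma(1) = phi_1 gamma(0) + c_1
Substituting the second into the first: gamma(0) (1 - phi_1^2) = c_0 + phi_1 c_1, so
  gamma(0) = (c_0 + phi_1 c_1) / (1 - phi_1^2) = (3.148326 + (0.779)(0.177)) / (1 - (0.779)^2) = 3.286209 / 0.393159 = 8.358473.
  gamma(1) = phi_1 gamma(0) + c_1 = (0.779)(8.358473) + (0.177) = 6.688251.
For k = 2 (> q): gamma(2) = phi_1 gamma(1) = (0.779)(6.688251) = 5.210147.
Therefore gamma(2) = 5.2101 (to 4 decimal places).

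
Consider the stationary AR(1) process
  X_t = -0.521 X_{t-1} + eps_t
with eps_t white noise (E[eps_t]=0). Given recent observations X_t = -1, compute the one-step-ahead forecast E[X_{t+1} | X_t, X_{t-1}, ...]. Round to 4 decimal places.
E[X_{t+1} \mid \mathcal F_t] = 0.5210

For an AR(p) model X_t = c + sum_i phi_i X_{t-i} + eps_t, the
one-step-ahead conditional mean is
  E[X_{t+1} | X_t, ...] = c + sum_i phi_i X_{t+1-i}.
Substitute known values:
  E[X_{t+1} | ...] = (-0.521) * (-1)
                   = 0.5210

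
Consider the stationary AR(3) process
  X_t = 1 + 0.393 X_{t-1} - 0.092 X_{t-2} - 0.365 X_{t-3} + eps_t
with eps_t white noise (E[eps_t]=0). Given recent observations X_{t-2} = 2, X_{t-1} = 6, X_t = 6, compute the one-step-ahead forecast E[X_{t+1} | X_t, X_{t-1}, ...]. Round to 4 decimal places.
E[X_{t+1} \mid \mathcal F_t] = 2.0760

For an AR(p) model X_t = c + sum_i phi_i X_{t-i} + eps_t, the
one-step-ahead conditional mean is
  E[X_{t+1} | X_t, ...] = c + sum_i phi_i X_{t+1-i}.
Substitute known values:
  E[X_{t+1} | ...] = 1 + (0.393) * (6) + (-0.092) * (6) + (-0.365) * (2)
                   = 2.0760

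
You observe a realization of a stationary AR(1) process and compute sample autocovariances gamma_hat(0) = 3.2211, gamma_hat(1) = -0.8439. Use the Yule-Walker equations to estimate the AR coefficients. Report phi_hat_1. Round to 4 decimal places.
\hat\phi_{1} = -0.2620

The Yule-Walker equations for an AR(p) process read, in matrix form,
  Gamma_p phi = r_p,   with   (Gamma_p)_{ij} = gamma(|i - j|),
                       (r_p)_i = gamma(i),   i,j = 1..p.
Substitute the sample gammas (Toeplitz matrix and right-hand side of size 1):
  Gamma_p = [[3.2211]]
  r_p     = [-0.8439]
With p = 1 this is the single equation gamma(0) phi_1 = gamma(1):
  phi_hat_1 = gamma(1) / gamma(0) = -0.8439 / 3.2211 = -0.2620.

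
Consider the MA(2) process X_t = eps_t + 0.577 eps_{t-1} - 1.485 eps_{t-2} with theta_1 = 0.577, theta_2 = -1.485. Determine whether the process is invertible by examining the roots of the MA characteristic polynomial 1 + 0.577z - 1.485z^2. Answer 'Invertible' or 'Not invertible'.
\text{Not invertible}

The MA(q) characteristic polynomial is P(z) = 1 + 0.577z - 1.485z^2.
Invertibility requires all roots to lie outside the unit circle, i.e. |z| > 1 for every root.
Set 1 + (0.577) z + (-1.485) z^2 = 0, i.e. a z^2 + b z + c = 0 with a = -1.485, b = 0.577, c = 1.
Discriminant D = b^2 - 4ac = (0.577)^2 - 4*(-1.485)*1 = 0.332929 - (-5.94) = 6.272929.
D >= 0, so the roots are real: z = (-b +/- sqrt(D)) / (2a) = (-0.577 +/- 2.504582) / (-2.97).
  z_1 = (-0.577 + 2.504582) / (-2.97) = -0.649,   |z_1| = 0.649.
  z_2 = (-0.577 - 2.504582) / (-2.97) = 1.0376,   |z_2| = 1.0376.
Moduli of all roots: 0.6490, 1.0376.
All moduli strictly greater than 1? No.
Verdict: Not invertible.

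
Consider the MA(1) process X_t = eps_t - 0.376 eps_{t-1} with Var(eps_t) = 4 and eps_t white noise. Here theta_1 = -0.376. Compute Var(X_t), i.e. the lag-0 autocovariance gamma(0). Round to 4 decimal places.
\gamma(0) = 4.5655

For an MA(q) process X_t = eps_t + sum_i theta_i eps_{t-i} with
Var(eps_t) = sigma^2, the variance is
  gamma(0) = sigma^2 * (1 + sum_i theta_i^2).
  sum_i theta_i^2 = (-0.376)^2 = 0.141376.
  gamma(0) = 4 * (1 + 0.141376) = 4 * 1.141376 = 4.565504, which rounds to 4.5655.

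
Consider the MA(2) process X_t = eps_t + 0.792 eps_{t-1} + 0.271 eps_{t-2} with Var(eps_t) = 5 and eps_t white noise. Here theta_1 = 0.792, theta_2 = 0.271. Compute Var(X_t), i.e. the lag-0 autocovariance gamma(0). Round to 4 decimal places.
\gamma(0) = 8.5035

For an MA(q) process X_t = eps_t + sum_i theta_i eps_{t-i} with
Var(eps_t) = sigma^2, the variance is
  gamma(0) = sigma^2 * (1 + sum_i theta_i^2).
  sum_i theta_i^2 = (0.792)^2 + (0.271)^2 = 0.627264 + 0.073441 = 0.700705.
  gamma(0) = 5 * (1 + 0.700705) = 5 * 1.700705 = 8.503525, which rounds to 8.5035.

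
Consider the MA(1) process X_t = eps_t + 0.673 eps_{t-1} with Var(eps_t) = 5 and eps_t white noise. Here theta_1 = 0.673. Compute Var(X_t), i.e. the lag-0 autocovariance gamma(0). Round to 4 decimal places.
\gamma(0) = 7.2646

For an MA(q) process X_t = eps_t + sum_i theta_i eps_{t-i} with
Var(eps_t) = sigma^2, the variance is
  gamma(0) = sigma^2 * (1 + sum_i theta_i^2).
  sum_i theta_i^2 = (0.673)^2 = 0.452929.
  gamma(0) = 5 * (1 + 0.452929) = 5 * 1.452929 = 7.264645, which rounds to 7.2646.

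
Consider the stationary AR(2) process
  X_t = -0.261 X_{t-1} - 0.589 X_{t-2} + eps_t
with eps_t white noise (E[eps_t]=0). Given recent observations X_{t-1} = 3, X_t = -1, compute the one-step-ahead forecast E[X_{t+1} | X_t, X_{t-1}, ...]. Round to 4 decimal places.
E[X_{t+1} \mid \mathcal F_t] = -1.5060

For an AR(p) model X_t = c + sum_i phi_i X_{t-i} + eps_t, the
one-step-ahead conditional mean is
  E[X_{t+1} | X_t, ...] = c + sum_i phi_i X_{t+1-i}.
Substitute known values:
  E[X_{t+1} | ...] = (-0.261) * (-1) + (-0.589) * (3)
                   = -1.5060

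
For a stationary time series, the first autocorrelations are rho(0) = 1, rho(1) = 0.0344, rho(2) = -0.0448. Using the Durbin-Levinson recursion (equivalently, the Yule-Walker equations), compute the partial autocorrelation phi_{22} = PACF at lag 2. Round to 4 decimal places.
\phi_{22} = -0.0460

The PACF at lag k is phi_{kk}, the last component of the solution
to the Yule-Walker system G_k phi = r_k where
  (G_k)_{ij} = rho(|i - j|), (r_k)_i = rho(i), i,j = 1..k.
Equivalently, Durbin-Levinson gives phi_{kk} iteratively:
  phi_{11} = rho(1)
  phi_{kk} = [rho(k) - sum_{j=1..k-1} phi_{k-1,j} rho(k-j)]
            / [1 - sum_{j=1..k-1} phi_{k-1,j} rho(j)],
  phi_{k,j} = phi_{k-1,j} - phi_{kk} phi_{k-1,k-j},  j = 1..k-1.
Step k = 1:
  phi_11 = rho(1) = 0.0344.
Step k = 2:
  phi_22 = [rho(2) - phi_11 rho(1)] / [1 - phi_11 rho(1)] = [-0.0448 - (0.0344)(0.0344)] / [1 - (0.0344)(0.0344)]
         = -0.04598336 / 0.99881664 = -0.046.
Therefore phi_{22} = -0.0460.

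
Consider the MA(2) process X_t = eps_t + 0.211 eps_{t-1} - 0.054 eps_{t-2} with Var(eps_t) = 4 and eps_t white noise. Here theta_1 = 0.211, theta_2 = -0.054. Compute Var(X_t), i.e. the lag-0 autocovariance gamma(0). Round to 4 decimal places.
\gamma(0) = 4.1897

For an MA(q) process X_t = eps_t + sum_i theta_i eps_{t-i} with
Var(eps_t) = sigma^2, the variance is
  gamma(0) = sigma^2 * (1 + sum_i theta_i^2).
  sum_i theta_i^2 = (0.211)^2 + (-0.054)^2 = 0.044521 + 0.002916 = 0.047437.
  gamma(0) = 4 * (1 + 0.047437) = 4 * 1.047437 = 4.189748, which rounds to 4.1897.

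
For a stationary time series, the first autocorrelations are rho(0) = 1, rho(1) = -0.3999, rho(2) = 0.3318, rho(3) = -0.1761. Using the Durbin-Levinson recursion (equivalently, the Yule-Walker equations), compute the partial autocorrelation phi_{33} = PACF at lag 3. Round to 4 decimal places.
\phi_{33} = 0.0140

The PACF at lag k is phi_{kk}, the last component of the solution
to the Yule-Walker system G_k phi = r_k where
  (G_k)_{ij} = rho(|i - j|), (r_k)_i = rho(i), i,j = 1..k.
Equivalently, Durbin-Levinson gives phi_{kk} iteratively:
  phi_{11} = rho(1)
  phi_{kk} = [rho(k) - sum_{j=1..k-1} phi_{k-1,j} rho(k-j)]
            / [1 - sum_{j=1..k-1} phi_{k-1,j} rho(j)],
  phi_{k,j} = phi_{k-1,j} - phi_{kk} phi_{k-1,k-j},  j = 1..k-1.
Step k = 1:
  phi_11 = rho(1) = -0.3999.
Step k = 2:
  phi_22 = [rho(2) - phi_11 rho(1)] / [1 - phi_11 rho(1)] = [0.3318 - (-0.3999)(-0.3999)] / [1 - (-0.3999)(-0.3999)]
         = 0.17187999 / 0.84007999 = 0.2046.
  Update: phi_21 = phi_11 - phi_22 phi_11 = -0.3999 - (0.2046)(-0.3999) = -0.318081.
Step k = 3:
  phi_33 = [rho(3) - phi_21 rho(2) - phi_22 rho(1)] / [1 - phi_21 rho(1) - phi_22 rho(2)]
    numerator   = -0.1761 - (-0.318081)(0.3318) - (0.2046)(-0.3999) = 0.01125852
    denominator = 1 - (-0.318081)(-0.3999) - (0.2046)(0.3318) = 0.80491342
  phi_33 = 0.01125852 / 0.80491342 = 0.014.
Therefore phi_{33} = 0.0140.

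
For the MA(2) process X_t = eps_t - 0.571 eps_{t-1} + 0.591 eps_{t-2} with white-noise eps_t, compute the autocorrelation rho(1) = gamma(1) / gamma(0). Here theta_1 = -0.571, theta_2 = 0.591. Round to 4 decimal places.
\rho(1) = -0.5423

For an MA(q) process with theta_0 = 1, the autocovariance is
  gamma(k) = sigma^2 * sum_{i=0..q-k} theta_i * theta_{i+k},
and rho(k) = gamma(k) / gamma(0). Sigma^2 cancels.
  numerator   = (1)*(-0.571) + (-0.571)*(0.591) = -0.908461.
  denominator = (1)^2 + (-0.571)^2 + (0.591)^2 = 1.675322.
  rho(1) = -0.908461 / 1.675322 = -0.5423.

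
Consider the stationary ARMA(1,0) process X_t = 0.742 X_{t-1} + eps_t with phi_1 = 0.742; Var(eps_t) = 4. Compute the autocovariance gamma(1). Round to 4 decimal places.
\gamma(1) = 6.6038

Multiply the model equation by X_{t-k} and take expectations. With theta_0 = psi_0 = 1 and psi_j the MA(infinity) weights, this gives
  gamma(k) - sum_i phi_i gamma(k-i) = c_k,
  c_k = sigma^2 * sum_{j=k..q} theta_j psi_{j-k}   (c_k = 0 for k > q),
using gamma(-m) = gamma(m).
Pure AR (q = 0): c_0 = sigma^2 = 4, c_k = 0 for k >= 1.
Equations for k = 0 and k = 1 (AR order 1):
  gamma(0) = phi_1 gamma(1) + c_0
  gamma(1) = phi_1 gamma(0) + c_1
Substituting the second into the first: gamma(0) (1 - phi_1^2) = c_0 + phi_1 c_1, so
  gamma(0) = c_0 / (1 - phi_1^2) = 4 / (1 - (0.742)^2) = 4 / 0.449436 = 8.900044.
  gamma(1) = phi_1 gamma(0) = (0.742)(8.900044) = 6.603832.
Therefore gamma(1) = 6.6038 (to 4 decimal places).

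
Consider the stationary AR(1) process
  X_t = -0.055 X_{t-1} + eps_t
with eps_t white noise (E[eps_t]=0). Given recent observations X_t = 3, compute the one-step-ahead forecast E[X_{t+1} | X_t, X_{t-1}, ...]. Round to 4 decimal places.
E[X_{t+1} \mid \mathcal F_t] = -0.1650

For an AR(p) model X_t = c + sum_i phi_i X_{t-i} + eps_t, the
one-step-ahead conditional mean is
  E[X_{t+1} | X_t, ...] = c + sum_i phi_i X_{t+1-i}.
Substitute known values:
  E[X_{t+1} | ...] = (-0.055) * (3)
                   = -0.1650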